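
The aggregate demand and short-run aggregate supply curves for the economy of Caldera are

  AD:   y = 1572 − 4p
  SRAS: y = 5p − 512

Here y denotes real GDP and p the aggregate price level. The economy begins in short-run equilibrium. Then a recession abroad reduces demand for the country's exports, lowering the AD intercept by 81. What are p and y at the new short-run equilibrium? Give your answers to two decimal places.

This is a negative demand shock: AD shifts left.
New AD: y = 1491 − 4p.
Set AD = SRAS: 1491 − 4p = 5p − 512, so 2003 = 9p and p = 222.56.
Substituting into AD, y = 600.78.

p = 222.56, y = 600.78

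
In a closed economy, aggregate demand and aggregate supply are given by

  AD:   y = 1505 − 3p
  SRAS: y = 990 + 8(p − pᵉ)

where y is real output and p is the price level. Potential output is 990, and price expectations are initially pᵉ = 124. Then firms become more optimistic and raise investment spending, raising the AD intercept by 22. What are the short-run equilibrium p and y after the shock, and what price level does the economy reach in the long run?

Short run: p = 139, y = 1110. Long run: p = 179.

AD shifts right: new AD is y = 1527 − 3p. With pᵉ = 124, SRAS is y = 8p − 2.
Short run: 1527 − 3p = 8p − 2 gives 1529 = 11p, so p = 139 and y = 1527 − 3·139 = 1110.
y = 1110 is above potential 990; expectations adjust and SRAS shifts left until y = 990.
Long run: on the new AD curve, 990 = 1527 − 3p gives p = 179.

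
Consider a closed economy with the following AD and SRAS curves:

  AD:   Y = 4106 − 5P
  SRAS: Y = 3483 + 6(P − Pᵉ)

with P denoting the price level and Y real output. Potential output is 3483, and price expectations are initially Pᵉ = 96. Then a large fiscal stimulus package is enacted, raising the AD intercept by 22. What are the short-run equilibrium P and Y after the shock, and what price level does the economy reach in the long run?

AD shifts right: new AD is Y = 4128 − 5P. With Pᵉ = 96, SRAS is Y = 2907 + 6P.
Short run: 4128 − 5P = 2907 + 6P gives 1221 = 11P, so P = 111 and Y = 4128 − 5·111 = 3573.
Y = 3573 is above potential 3483; expectations adjust and SRAS shifts left until Y = 3483.
Long run: on the new AD curve, 3483 = 4128 − 5P gives P = 129.

Short run: P = 111, Y = 3573. Long run: P = 129.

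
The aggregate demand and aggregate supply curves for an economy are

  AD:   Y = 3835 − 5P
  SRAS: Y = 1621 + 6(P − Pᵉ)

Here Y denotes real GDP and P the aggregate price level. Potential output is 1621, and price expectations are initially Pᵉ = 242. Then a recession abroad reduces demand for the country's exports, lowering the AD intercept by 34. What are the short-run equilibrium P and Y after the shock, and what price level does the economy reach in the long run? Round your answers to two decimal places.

Short run: P = 330.18, Y = 2150.09. Long run: P = 436.00.

AD shifts left: new AD is Y = 3801 − 5P. With Pᵉ = 242, SRAS is Y = 169 + 6P.
Short run: 3801 − 5P = 169 + 6P gives 3632 = 11P, so P = 330.18 and Y = 3801 − 5P = 2150.09.
Y = 2150.09 is above potential 1621; expectations adjust and SRAS shifts left until Y = 1621.
Long run: on the new AD curve, 1621 = 3801 − 5P gives P = 436.00.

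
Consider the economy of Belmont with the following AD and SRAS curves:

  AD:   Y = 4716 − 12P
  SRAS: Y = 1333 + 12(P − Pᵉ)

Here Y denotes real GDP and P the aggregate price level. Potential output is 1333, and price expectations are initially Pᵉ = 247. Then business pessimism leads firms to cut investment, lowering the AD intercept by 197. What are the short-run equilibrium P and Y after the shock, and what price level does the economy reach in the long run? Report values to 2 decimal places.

AD shifts left: new AD is Y = 4519 − 12P. With Pᵉ = 247, SRAS is Y = 12P − 1631.
Short run: 4519 − 12P = 12P − 1631 gives 6150 = 24P, so P = 256.25 and Y = 4519 − 12P = 1444.00.
Y = 1444.00 is above potential 1333; expectations adjust and SRAS shifts left until Y = 1333.
Long run: on the new AD curve, 1333 = 4519 − 12P gives P = 265.50.

Short run: P = 256.25, Y = 1444.00. Long run: P = 265.50.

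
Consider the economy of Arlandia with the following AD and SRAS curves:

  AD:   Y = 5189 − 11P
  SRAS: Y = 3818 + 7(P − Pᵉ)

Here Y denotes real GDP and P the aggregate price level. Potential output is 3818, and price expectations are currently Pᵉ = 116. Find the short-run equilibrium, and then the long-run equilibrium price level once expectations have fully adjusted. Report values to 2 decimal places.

Short run: with Pᵉ = 116, SRAS is Y = 3006 + 7P. Setting AD = SRAS gives 2183 = 18P, so P = 121.28 and Y = 5189 − 11P = 3854.94.
Output 3854.94 is above potential 3818, so over time expected prices rise and SRAS shifts left until Y returns to 3818.
Long run: Y = 3818 on the AD curve gives 3818 = 5189 − 11P, so P = 124.64.

Short run: P = 121.28, Y = 3854.94. Long run: P = 124.64.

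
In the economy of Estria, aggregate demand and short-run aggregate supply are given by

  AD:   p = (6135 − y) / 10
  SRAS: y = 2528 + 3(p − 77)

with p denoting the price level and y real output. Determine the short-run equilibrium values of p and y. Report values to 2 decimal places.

p = 295.23, y = 3182.69

Write SRAS as y = 2528 + 3p − 231 = 2297 + 3p.
Rearrange AD to y = 6135 − 10p.
Set AD = SRAS: 6135 − 10p = 2297 + 3p, so 3838 = 13p and p = 295.23.
Substituting into AD, y = 6135 − 10p = 3182.69.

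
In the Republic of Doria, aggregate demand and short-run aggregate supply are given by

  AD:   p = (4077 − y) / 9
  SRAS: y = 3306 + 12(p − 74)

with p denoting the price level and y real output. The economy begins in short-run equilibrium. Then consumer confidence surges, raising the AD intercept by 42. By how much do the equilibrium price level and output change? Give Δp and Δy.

This is a positive demand shock: AD shifts right.
New AD: y = 4119 − 9p.
SRAS can be written y = 2418 + 12p.
Set AD = SRAS: 4119 − 9p = 2418 + 12p, so 1701 = 21p and p = 81.
y = 4119 − 9·81 = 3390.
Initially p = 79, y = 3366, so Δp = +2 and Δy = +24.

Δp = +2, Δy = +24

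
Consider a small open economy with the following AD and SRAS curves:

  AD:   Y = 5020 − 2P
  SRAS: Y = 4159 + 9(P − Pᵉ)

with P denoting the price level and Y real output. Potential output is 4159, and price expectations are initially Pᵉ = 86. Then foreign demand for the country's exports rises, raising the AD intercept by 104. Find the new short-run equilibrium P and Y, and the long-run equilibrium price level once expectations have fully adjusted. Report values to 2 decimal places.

Short run: P = 158.09, Y = 4807.82. Long run: P = 482.50.

AD shifts right: new AD is Y = 5124 − 2P. With Pᵉ = 86, SRAS is Y = 3385 + 9P.
Short run: 5124 − 2P = 3385 + 9P gives 1739 = 11P, so P = 158.09 and Y = 5124 − 2P = 4807.82.
Y = 4807.82 is above potential 4159; expectations adjust and SRAS shifts left until Y = 4159.
Long run: on the new AD curve, 4159 = 5124 − 2P gives P = 482.50.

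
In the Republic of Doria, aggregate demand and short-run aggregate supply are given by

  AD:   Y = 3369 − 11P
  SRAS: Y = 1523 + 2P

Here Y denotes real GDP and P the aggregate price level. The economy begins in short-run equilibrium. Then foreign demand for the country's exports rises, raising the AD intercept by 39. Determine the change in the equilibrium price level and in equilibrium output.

This is a positive demand shock: AD shifts right.
New AD: Y = 3408 − 11P.
Set AD = SRAS: 3408 − 11P = 1523 + 2P, so 1885 = 13P and P = 145.
Y = 3408 − 11·145 = 1813.
Initially P = 142, Y = 1807, so ΔP = +3 and ΔY = +6.

ΔP = +3, ΔY = +6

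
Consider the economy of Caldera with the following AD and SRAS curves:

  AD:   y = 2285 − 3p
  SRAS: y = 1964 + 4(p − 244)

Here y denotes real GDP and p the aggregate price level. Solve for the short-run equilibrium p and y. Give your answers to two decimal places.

Write SRAS as y = 1964 + 4p − 976 = 988 + 4p.
Set AD = SRAS: 2285 − 3p = 988 + 4p, so 1297 = 7p and p = 185.29.
Substituting into AD, y = 2285 − 3p = 1729.14.

p = 185.29, y = 1729.14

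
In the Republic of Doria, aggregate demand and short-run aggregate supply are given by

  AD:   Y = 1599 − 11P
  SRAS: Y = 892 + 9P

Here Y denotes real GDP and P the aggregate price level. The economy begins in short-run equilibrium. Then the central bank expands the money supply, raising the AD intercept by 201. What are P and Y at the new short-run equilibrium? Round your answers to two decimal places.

P = 45.40, Y = 1300.60

This is a positive demand shock: AD shifts right.
New AD: Y = 1800 − 11P.
Set AD = SRAS: 1800 − 11P = 892 + 9P, so 908 = 20P and P = 45.40.
Substituting into AD, Y = 1300.60.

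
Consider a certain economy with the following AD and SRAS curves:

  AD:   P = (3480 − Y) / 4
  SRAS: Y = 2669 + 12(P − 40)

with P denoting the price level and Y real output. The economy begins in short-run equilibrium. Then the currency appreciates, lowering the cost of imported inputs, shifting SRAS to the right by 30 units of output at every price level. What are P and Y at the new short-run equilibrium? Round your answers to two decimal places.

This is a positive supply shock: SRAS shifts right.
New SRAS: Y = 2219 + 12P.
Set AD = SRAS: 3480 − 4P = 2219 + 12P, so 1261 = 16P and P = 78.81.
Substituting into AD, Y = 3164.75.

P = 78.81, Y = 3164.75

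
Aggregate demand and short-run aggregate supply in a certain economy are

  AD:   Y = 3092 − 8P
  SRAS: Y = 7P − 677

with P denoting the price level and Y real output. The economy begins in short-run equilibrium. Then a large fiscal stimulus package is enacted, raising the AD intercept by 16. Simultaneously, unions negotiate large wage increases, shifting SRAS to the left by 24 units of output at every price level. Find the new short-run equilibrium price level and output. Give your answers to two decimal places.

After both shocks: AD is Y = 3108 − 8P and SRAS is Y = 7P − 701.
Setting them equal: 3809 = 15P, so P = 253.93.
Substituting into AD, Y = 1076.53.

P = 253.93, Y = 1076.53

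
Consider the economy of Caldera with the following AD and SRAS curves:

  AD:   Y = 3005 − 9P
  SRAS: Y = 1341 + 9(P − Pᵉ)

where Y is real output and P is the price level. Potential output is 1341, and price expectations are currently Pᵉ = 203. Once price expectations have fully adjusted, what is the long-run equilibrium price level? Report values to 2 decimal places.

Short run: with Pᵉ = 203, SRAS is Y = 9P − 486. Setting AD = SRAS gives 3491 = 18P, so P = 193.94 and Y = 3005 − 9P = 1259.50.
Output 1259.50 is below potential 1341, so over time expected prices fall and SRAS shifts right until Y returns to 1341.
Long run: Y = 1341 on the AD curve gives 1341 = 3005 − 9P, so P = 184.89.

Long-run P = 184.89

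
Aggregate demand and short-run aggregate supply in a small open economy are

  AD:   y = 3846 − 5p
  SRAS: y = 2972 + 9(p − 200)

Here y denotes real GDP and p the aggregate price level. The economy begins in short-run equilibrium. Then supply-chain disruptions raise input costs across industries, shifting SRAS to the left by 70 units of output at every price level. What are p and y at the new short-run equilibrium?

This is a negative supply shock: SRAS shifts left.
New SRAS: y = 1102 + 9p.
Set AD = SRAS: 3846 − 5p = 1102 + 9p, so 2744 = 14p and p = 196.
y = 3846 − 5·196 = 2866.

p = 196, y = 2866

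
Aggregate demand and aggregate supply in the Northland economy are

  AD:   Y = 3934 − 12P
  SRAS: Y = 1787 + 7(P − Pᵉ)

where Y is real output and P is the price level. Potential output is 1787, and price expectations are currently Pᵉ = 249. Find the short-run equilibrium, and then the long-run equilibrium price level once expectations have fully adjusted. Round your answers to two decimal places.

Short run: P = 204.74, Y = 1477.16. Long run: P = 178.92.

Short run: with Pᵉ = 249, SRAS is Y = 44 + 7P. Setting AD = SRAS gives 3890 = 19P, so P = 204.74 and Y = 3934 − 12P = 1477.16.
Output 1477.16 is below potential 1787, so over time expected prices fall and SRAS shifts right until Y returns to 1787.
Long run: Y = 1787 on the AD curve gives 1787 = 3934 − 12P, so P = 178.92.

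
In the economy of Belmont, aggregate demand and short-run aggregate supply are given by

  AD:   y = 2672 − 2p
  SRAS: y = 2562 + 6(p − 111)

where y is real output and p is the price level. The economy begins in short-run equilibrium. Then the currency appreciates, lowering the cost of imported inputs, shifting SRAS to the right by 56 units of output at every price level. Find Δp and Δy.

This is a positive supply shock: SRAS shifts right.
New SRAS: y = 1952 + 6p.
Set AD = SRAS: 2672 − 2p = 1952 + 6p, so 720 = 8p and p = 90.
y = 2672 − 2·90 = 2492.
Initially p = 97, y = 2478, so Δp = -7 and Δy = +14.

Δp = -7, Δy = +14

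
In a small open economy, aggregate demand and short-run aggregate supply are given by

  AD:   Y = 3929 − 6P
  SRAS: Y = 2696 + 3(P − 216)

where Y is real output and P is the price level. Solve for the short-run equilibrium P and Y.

P = 209, Y = 2675

Write SRAS as Y = 2696 + 3P − 648 = 2048 + 3P.
Set AD = SRAS: 3929 − 6P = 2048 + 3P, so 1881 = 9P and P = 209.
Then Y = 3929 − 6·209 = 2675.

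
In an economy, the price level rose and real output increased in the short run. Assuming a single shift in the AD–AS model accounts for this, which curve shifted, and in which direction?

AD shifted right

P rose and Y rose. An AD shift moves P and Y in the same direction; an SRAS shift moves them in opposite directions.
Here P and Y moved in the same direction, so the AD curve shifted.
Since Y rose, AD shifted right.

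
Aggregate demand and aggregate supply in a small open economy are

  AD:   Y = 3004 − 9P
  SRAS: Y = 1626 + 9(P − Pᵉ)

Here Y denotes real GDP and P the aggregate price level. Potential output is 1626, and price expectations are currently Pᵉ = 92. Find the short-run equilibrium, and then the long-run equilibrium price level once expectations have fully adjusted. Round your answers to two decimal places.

Short run: P = 122.56, Y = 1901.00. Long run: P = 153.11.

Short run: with Pᵉ = 92, SRAS is Y = 798 + 9P. Setting AD = SRAS gives 2206 = 18P, so P = 122.56 and Y = 3004 − 9P = 1901.00.
Output 1901.00 is above potential 1626, so over time expected prices rise and SRAS shifts left until Y returns to 1626.
Long run: Y = 1626 on the AD curve gives 1626 = 3004 − 9P, so P = 153.11.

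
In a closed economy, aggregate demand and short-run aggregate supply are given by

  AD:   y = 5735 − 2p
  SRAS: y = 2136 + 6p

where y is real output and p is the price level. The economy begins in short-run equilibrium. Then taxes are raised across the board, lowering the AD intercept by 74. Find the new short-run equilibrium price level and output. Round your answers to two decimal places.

This is a negative demand shock: AD shifts left.
New AD: y = 5661 − 2p.
Set AD = SRAS: 5661 − 2p = 2136 + 6p, so 3525 = 8p and p = 440.63.
Substituting into AD, y = 4779.75.

p = 440.63, y = 4779.75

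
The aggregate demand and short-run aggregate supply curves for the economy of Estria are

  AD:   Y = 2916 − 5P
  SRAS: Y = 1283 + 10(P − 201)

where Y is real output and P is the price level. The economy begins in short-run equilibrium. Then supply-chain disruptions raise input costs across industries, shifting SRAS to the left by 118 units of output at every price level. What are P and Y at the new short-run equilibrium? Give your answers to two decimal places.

P = 250.73, Y = 1662.33

This is a negative supply shock: SRAS shifts left.
New SRAS: Y = 10P − 845.
Set AD = SRAS: 2916 − 5P = 10P − 845, so 3761 = 15P and P = 250.73.
Substituting into AD, Y = 1662.33.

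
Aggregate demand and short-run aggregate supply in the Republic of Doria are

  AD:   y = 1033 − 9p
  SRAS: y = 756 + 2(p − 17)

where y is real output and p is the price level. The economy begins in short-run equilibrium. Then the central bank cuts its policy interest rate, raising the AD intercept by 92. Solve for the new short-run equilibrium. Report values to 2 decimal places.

p = 36.64, y = 795.27

This is a positive demand shock: AD shifts right.
New AD: y = 1125 − 9p.
SRAS can be written y = 722 + 2p.
Set AD = SRAS: 1125 − 9p = 722 + 2p, so 403 = 11p and p = 36.64.
Substituting into AD, y = 795.27.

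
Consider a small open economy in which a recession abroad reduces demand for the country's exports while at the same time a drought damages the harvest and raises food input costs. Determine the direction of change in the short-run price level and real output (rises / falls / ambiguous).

Price level: ambiguous; output: falls

The first event is a negative demand shock: AD shifts left, which by itself pushes P down and Y down.
The second is an adverse supply shock: SRAS shifts left, which by itself pushes P up and Y down.
The two shocks push P in opposite directions, so the effect on P is ambiguous. Both shocks push Y down, so Y falls.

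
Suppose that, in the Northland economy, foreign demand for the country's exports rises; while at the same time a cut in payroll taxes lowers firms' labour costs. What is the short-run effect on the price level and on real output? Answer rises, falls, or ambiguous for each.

Price level: ambiguous; output: rises

The first event is a positive demand shock: AD shifts right, which by itself pushes P up and Y up.
The second is a favourable supply shock: SRAS shifts right, which by itself pushes P down and Y up.
The two shocks push P in opposite directions, so the effect on P is ambiguous. Both shocks push Y up, so Y rises.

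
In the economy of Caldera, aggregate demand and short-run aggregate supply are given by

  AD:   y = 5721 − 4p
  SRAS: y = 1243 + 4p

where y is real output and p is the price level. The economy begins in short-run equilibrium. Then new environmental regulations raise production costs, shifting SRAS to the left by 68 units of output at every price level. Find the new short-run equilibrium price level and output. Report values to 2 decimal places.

This is a negative supply shock: SRAS shifts left.
New SRAS: y = 1175 + 4p.
Set AD = SRAS: 5721 − 4p = 1175 + 4p, so 4546 = 8p and p = 568.25.
Substituting into AD, y = 3448.00.

p = 568.25, y = 3448.00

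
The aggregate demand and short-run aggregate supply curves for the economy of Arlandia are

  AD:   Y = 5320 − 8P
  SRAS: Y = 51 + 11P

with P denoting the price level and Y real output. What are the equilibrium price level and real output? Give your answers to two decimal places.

P = 277.32, Y = 3101.47

Set AD = SRAS: 5320 − 8P = 51 + 11P, so 5269 = 19P and P = 277.32.
Substituting into AD, Y = 5320 − 8P = 3101.47.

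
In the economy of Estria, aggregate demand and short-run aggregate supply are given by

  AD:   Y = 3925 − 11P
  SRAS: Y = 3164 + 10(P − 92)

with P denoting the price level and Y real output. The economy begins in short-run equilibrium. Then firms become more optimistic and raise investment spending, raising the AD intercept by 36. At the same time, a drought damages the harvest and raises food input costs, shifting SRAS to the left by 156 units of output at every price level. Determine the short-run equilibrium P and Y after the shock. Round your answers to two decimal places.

P = 89.19, Y = 2979.90

After both shocks: AD is Y = 3961 − 11P and SRAS is Y = 2088 + 10P.
Setting them equal: 1873 = 21P, so P = 89.19.
Substituting into AD, Y = 2979.90.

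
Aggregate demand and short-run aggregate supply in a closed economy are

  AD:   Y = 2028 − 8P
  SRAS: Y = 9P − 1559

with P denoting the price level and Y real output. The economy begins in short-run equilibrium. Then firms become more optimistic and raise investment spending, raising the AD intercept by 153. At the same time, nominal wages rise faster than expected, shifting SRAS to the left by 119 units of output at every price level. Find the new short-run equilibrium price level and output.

P = 227, Y = 365

After both shocks: AD is Y = 2181 − 8P and SRAS is Y = 9P − 1678.
Setting them equal: 3859 = 17P, so P = 227.
Y = 2181 − 8·227 = 365.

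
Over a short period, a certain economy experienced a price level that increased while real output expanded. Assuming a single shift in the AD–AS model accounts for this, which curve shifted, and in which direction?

P rose and Y rose. An AD shift moves P and Y in the same direction; an SRAS shift moves them in opposite directions.
Here P and Y moved in the same direction, so the AD curve shifted.
Since Y rose, AD shifted right.

AD shifted right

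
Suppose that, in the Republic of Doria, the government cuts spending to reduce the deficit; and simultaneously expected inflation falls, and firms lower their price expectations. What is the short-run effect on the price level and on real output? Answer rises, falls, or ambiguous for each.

Price level: falls; output: ambiguous

The first event is a negative demand shock: AD shifts left, which by itself pushes P down and Y down.
The second is a favourable supply shock: SRAS shifts right, which by itself pushes P down and Y up.
Both shocks push P down, so P falls. The two shocks push Y in opposite directions, so the effect on Y is ambiguous.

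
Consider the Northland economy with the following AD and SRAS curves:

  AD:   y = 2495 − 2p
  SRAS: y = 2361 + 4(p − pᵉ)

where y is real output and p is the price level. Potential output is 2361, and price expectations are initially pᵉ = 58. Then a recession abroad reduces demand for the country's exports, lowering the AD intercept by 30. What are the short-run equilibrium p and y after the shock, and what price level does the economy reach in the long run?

AD shifts left: new AD is y = 2465 − 2p. With pᵉ = 58, SRAS is y = 2129 + 4p.
Short run: 2465 − 2p = 2129 + 4p gives 336 = 6p, so p = 56 and y = 2465 − 2·56 = 2353.
y = 2353 is below potential 2361; expectations adjust and SRAS shifts right until y = 2361.
Long run: on the new AD curve, 2361 = 2465 − 2p gives p = 52.

Short run: p = 56, y = 2353. Long run: p = 52.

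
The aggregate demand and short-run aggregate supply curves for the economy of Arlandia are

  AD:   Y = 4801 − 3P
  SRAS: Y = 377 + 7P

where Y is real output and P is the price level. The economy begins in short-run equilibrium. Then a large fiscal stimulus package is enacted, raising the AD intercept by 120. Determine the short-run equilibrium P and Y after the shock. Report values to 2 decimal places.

P = 454.40, Y = 3557.80

This is a positive demand shock: AD shifts right.
New AD: Y = 4921 − 3P.
Set AD = SRAS: 4921 − 3P = 377 + 7P, so 4544 = 10P and P = 454.40.
Substituting into AD, Y = 3557.80.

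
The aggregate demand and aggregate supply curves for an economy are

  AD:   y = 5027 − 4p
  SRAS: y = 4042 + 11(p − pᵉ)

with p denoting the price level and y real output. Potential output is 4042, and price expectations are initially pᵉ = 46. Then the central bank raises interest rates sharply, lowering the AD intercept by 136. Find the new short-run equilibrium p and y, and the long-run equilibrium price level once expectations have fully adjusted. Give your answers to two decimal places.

AD shifts left: new AD is y = 4891 − 4p. With pᵉ = 46, SRAS is y = 3536 + 11p.
Short run: 4891 − 4p = 3536 + 11p gives 1355 = 15p, so p = 90.33 and y = 4891 − 4p = 4529.67.
y = 4529.67 is above potential 4042; expectations adjust and SRAS shifts left until y = 4042.
Long run: on the new AD curve, 4042 = 4891 − 4p gives p = 212.25.

Short run: p = 90.33, y = 4529.67. Long run: p = 212.25.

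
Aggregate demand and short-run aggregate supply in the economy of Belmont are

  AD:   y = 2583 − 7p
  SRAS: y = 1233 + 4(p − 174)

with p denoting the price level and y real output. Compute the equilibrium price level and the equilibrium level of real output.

Write SRAS as y = 1233 + 4p − 696 = 537 + 4p.
Set AD = SRAS: 2583 − 7p = 537 + 4p, so 2046 = 11p and p = 186.
Then y = 2583 − 7·186 = 1281.

p = 186, y = 1281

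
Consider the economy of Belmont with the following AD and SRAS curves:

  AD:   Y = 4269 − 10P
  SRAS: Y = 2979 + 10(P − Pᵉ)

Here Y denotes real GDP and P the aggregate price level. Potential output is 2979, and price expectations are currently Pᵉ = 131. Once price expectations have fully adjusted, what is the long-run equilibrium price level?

Long-run P = 129

Short run: with Pᵉ = 131, SRAS is Y = 1669 + 10P. Setting AD = SRAS gives 2600 = 20P, so P = 130 and Y = 4269 − 10·130 = 2969.
Output 2969 is below potential 2979, so over time expected prices fall and SRAS shifts right until Y returns to 2979.
Long run: Y = 2979 on the AD curve gives 2979 = 4269 − 10P, so P = 129.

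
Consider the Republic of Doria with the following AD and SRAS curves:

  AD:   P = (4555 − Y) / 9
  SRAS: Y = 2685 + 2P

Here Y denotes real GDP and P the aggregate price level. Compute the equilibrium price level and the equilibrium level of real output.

Rearrange AD to Y = 4555 − 9P.
Set AD = SRAS: 4555 − 9P = 2685 + 2P, so 1870 = 11P and P = 170.
Then Y = 4555 − 9·170 = 3025.

P = 170, Y = 3025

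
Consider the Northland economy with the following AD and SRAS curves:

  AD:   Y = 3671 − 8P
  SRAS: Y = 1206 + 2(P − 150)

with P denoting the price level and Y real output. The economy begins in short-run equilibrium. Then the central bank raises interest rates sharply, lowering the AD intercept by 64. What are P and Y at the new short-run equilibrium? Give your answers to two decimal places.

P = 270.10, Y = 1446.20

This is a negative demand shock: AD shifts left.
New AD: Y = 3607 − 8P.
SRAS can be written Y = 906 + 2P.
Set AD = SRAS: 3607 − 8P = 906 + 2P, so 2701 = 10P and P = 270.10.
Substituting into AD, Y = 1446.20.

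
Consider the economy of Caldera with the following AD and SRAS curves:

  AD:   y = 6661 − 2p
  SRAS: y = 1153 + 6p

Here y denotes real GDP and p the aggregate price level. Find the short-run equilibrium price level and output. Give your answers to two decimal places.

Set AD = SRAS: 6661 − 2p = 1153 + 6p, so 5508 = 8p and p = 688.50.
Substituting into AD, y = 6661 − 2p = 5284.00.

p = 688.50, y = 5284.00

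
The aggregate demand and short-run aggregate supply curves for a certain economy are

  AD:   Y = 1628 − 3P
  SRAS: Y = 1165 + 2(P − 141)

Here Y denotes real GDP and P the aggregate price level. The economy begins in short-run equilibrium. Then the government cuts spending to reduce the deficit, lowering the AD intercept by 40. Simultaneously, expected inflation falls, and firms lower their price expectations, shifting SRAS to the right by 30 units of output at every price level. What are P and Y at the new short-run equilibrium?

P = 135, Y = 1183

After both shocks: AD is Y = 1588 − 3P and SRAS is Y = 913 + 2P.
Setting them equal: 675 = 5P, so P = 135.
Y = 1588 − 3·135 = 1183.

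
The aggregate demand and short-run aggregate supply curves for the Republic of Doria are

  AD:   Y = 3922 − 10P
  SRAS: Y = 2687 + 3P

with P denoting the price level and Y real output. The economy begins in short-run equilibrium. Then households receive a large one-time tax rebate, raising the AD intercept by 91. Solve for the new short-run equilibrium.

P = 102, Y = 2993

This is a positive demand shock: AD shifts right.
New AD: Y = 4013 − 10P.
Set AD = SRAS: 4013 − 10P = 2687 + 3P, so 1326 = 13P and P = 102.
Y = 4013 − 10·102 = 2993.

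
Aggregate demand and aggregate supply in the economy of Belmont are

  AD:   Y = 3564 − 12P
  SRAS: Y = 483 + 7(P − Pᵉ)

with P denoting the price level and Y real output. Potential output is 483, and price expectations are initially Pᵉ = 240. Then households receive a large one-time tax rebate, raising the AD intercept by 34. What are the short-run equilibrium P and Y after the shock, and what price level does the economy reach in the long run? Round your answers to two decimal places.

Short run: P = 252.37, Y = 569.58. Long run: P = 259.58.

AD shifts right: new AD is Y = 3598 − 12P. With Pᵉ = 240, SRAS is Y = 7P − 1197.
Short run: 3598 − 12P = 7P − 1197 gives 4795 = 19P, so P = 252.37 and Y = 3598 − 12P = 569.58.
Y = 569.58 is above potential 483; expectations adjust and SRAS shifts left until Y = 483.
Long run: on the new AD curve, 483 = 3598 − 12P gives P = 259.58.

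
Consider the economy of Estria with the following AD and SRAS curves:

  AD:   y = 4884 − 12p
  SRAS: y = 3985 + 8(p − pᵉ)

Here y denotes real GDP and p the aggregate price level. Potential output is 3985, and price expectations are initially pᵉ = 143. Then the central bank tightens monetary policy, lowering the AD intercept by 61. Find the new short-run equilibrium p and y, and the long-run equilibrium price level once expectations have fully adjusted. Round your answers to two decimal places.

Short run: p = 99.10, y = 3633.80. Long run: p = 69.83.

AD shifts left: new AD is y = 4823 − 12p. With pᵉ = 143, SRAS is y = 2841 + 8p.
Short run: 4823 − 12p = 2841 + 8p gives 1982 = 20p, so p = 99.10 and y = 4823 − 12p = 3633.80.
y = 3633.80 is below potential 3985; expectations adjust and SRAS shifts right until y = 3985.
Long run: on the new AD curve, 3985 = 4823 − 12p gives p = 69.83.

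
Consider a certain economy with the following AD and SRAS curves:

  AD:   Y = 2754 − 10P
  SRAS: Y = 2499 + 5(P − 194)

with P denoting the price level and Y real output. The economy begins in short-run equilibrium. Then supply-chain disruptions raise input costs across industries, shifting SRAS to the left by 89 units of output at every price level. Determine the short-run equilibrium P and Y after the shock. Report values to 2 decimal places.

This is a negative supply shock: SRAS shifts left.
New SRAS: Y = 1440 + 5P.
Set AD = SRAS: 2754 − 10P = 1440 + 5P, so 1314 = 15P and P = 87.60.
Substituting into AD, Y = 1878.00.

P = 87.60, Y = 1878.00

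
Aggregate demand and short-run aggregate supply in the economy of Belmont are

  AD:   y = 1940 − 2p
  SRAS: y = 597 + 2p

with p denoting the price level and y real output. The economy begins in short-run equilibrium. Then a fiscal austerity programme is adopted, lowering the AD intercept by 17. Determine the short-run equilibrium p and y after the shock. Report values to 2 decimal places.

p = 331.50, y = 1260.00

This is a negative demand shock: AD shifts left.
New AD: y = 1923 − 2p.
Set AD = SRAS: 1923 − 2p = 597 + 2p, so 1326 = 4p and p = 331.50.
Substituting into AD, y = 1260.00.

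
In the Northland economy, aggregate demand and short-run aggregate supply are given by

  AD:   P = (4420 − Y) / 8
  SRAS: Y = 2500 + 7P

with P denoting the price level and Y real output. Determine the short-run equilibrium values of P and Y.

Rearrange AD to Y = 4420 − 8P.
Set AD = SRAS: 4420 − 8P = 2500 + 7P, so 1920 = 15P and P = 128.
Then Y = 4420 − 8·128 = 3396.

P = 128, Y = 3396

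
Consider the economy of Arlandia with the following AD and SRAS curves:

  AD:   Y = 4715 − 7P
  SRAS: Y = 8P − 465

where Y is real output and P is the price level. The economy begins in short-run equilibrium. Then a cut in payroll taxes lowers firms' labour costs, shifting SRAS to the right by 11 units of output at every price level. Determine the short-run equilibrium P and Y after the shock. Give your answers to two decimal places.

This is a positive supply shock: SRAS shifts right.
New SRAS: Y = 8P − 454.
Set AD = SRAS: 4715 − 7P = 8P − 454, so 5169 = 15P and P = 344.60.
Substituting into AD, Y = 2302.80.

P = 344.60, Y = 2302.80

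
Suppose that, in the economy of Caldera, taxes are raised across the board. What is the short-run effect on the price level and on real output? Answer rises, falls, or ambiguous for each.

Price level: falls; output: falls

This is a negative demand shock: AD shifts left.
Moving along the upward-sloping SRAS curve, P falls and Y falls.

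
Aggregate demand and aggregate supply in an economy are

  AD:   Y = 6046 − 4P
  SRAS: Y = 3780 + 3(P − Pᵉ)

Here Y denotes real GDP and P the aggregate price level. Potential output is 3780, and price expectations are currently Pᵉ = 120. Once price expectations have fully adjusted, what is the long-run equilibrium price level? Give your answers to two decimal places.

Short run: with Pᵉ = 120, SRAS is Y = 3420 + 3P. Setting AD = SRAS gives 2626 = 7P, so P = 375.14 and Y = 6046 − 4P = 4545.43.
Output 4545.43 is above potential 3780, so over time expected prices rise and SRAS shifts left until Y returns to 3780.
Long run: Y = 3780 on the AD curve gives 3780 = 6046 − 4P, so P = 566.50.

Long-run P = 566.50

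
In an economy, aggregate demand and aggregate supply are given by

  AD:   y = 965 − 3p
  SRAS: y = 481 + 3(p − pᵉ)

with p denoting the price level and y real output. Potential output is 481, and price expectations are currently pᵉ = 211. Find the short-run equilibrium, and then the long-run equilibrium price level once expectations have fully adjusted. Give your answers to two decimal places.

Short run: with pᵉ = 211, SRAS is y = 3p − 152. Setting AD = SRAS gives 1117 = 6p, so p = 186.17 and y = 965 − 3p = 406.50.
Output 406.50 is below potential 481, so over time expected prices fall and SRAS shifts right until y returns to 481.
Long run: y = 481 on the AD curve gives 481 = 965 − 3p, so p = 161.33.

Short run: p = 186.17, y = 406.50. Long run: p = 161.33.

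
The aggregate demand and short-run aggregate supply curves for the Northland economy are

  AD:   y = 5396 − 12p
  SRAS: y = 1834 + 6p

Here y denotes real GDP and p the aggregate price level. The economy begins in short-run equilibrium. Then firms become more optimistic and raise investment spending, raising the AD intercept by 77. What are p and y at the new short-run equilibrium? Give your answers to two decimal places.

This is a positive demand shock: AD shifts right.
New AD: y = 5473 − 12p.
Set AD = SRAS: 5473 − 12p = 1834 + 6p, so 3639 = 18p and p = 202.17.
Substituting into AD, y = 3047.00.

p = 202.17, y = 3047.00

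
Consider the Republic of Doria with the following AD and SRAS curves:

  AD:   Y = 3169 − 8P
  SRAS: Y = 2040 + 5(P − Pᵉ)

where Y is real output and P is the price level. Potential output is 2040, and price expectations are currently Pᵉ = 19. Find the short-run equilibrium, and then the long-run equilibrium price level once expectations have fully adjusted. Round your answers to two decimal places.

Short run: with Pᵉ = 19, SRAS is Y = 1945 + 5P. Setting AD = SRAS gives 1224 = 13P, so P = 94.15 and Y = 3169 − 8P = 2415.77.
Output 2415.77 is above potential 2040, so over time expected prices rise and SRAS shifts left until Y returns to 2040.
Long run: Y = 2040 on the AD curve gives 2040 = 3169 − 8P, so P = 141.13.

Short run: P = 94.15, Y = 2415.77. Long run: P = 141.13.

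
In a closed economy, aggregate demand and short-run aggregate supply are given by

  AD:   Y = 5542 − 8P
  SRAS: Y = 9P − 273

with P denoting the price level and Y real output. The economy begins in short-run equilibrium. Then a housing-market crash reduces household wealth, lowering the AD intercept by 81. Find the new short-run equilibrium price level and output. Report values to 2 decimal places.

This is a negative demand shock: AD shifts left.
New AD: Y = 5461 − 8P.
Set AD = SRAS: 5461 − 8P = 9P − 273, so 5734 = 17P and P = 337.29.
Substituting into AD, Y = 2762.65.

P = 337.29, Y = 2762.65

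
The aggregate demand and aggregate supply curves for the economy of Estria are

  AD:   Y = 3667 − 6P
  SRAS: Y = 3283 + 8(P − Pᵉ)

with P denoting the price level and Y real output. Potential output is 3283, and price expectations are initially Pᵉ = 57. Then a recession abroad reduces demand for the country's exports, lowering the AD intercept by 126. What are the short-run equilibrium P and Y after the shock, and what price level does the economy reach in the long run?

AD shifts left: new AD is Y = 3541 − 6P. With Pᵉ = 57, SRAS is Y = 2827 + 8P.
Short run: 3541 − 6P = 2827 + 8P gives 714 = 14P, so P = 51 and Y = 3541 − 6·51 = 3235.
Y = 3235 is below potential 3283; expectations adjust and SRAS shifts right until Y = 3283.
Long run: on the new AD curve, 3283 = 3541 − 6P gives P = 43.

Short run: P = 51, Y = 3235. Long run: P = 43.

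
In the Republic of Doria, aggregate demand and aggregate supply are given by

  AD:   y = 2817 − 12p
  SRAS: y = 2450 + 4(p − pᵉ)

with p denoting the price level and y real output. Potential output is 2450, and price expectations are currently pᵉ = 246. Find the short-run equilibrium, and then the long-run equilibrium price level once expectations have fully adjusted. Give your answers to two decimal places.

Short run: with pᵉ = 246, SRAS is y = 1466 + 4p. Setting AD = SRAS gives 1351 = 16p, so p = 84.44 and y = 2817 − 12p = 1803.75.
Output 1803.75 is below potential 2450, so over time expected prices fall and SRAS shifts right until y returns to 2450.
Long run: y = 2450 on the AD curve gives 2450 = 2817 − 12p, so p = 30.58.

Short run: p = 84.44, y = 1803.75. Long run: p = 30.58.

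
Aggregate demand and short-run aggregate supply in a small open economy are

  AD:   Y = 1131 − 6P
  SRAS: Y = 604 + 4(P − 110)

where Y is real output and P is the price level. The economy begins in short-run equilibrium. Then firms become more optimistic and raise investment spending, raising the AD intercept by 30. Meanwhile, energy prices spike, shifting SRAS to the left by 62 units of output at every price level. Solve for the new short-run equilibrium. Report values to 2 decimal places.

After both shocks: AD is Y = 1161 − 6P and SRAS is Y = 102 + 4P.
Setting them equal: 1059 = 10P, so P = 105.90.
Substituting into AD, Y = 525.60.

P = 105.90, Y = 525.60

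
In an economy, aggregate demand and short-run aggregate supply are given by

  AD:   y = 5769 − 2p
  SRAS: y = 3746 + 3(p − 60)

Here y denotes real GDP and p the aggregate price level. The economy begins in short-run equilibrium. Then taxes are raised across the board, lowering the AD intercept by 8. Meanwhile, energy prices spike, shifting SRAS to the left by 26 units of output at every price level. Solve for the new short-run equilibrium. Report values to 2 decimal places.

p = 444.20, y = 4872.60

After both shocks: AD is y = 5761 − 2p and SRAS is y = 3540 + 3p.
Setting them equal: 2221 = 5p, so p = 444.20.
Substituting into AD, y = 4872.60.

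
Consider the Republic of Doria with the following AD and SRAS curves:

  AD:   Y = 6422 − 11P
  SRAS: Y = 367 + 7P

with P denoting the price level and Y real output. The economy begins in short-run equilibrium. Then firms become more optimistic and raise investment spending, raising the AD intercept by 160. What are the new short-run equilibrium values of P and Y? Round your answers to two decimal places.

This is a positive demand shock: AD shifts right.
New AD: Y = 6582 − 11P.
Set AD = SRAS: 6582 − 11P = 367 + 7P, so 6215 = 18P and P = 345.28.
Substituting into AD, Y = 2783.94.

P = 345.28, Y = 2783.94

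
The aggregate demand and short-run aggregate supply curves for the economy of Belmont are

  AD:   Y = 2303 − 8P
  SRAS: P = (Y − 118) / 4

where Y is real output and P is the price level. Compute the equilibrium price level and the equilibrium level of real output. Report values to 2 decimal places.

Rearrange SRAS to Y = 118 + 4P.
Set AD = SRAS: 2303 − 8P = 118 + 4P, so 2185 = 12P and P = 182.08.
Substituting into AD, Y = 2303 − 8P = 846.33.

P = 182.08, Y = 846.33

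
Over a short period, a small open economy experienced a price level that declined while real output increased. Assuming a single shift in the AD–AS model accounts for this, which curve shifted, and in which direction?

P fell and Y rose. An AD shift moves P and Y in the same direction; an SRAS shift moves them in opposite directions.
Here P and Y moved in opposite directions, so the SRAS curve shifted.
Since Y rose, SRAS shifted right.

SRAS shifted right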